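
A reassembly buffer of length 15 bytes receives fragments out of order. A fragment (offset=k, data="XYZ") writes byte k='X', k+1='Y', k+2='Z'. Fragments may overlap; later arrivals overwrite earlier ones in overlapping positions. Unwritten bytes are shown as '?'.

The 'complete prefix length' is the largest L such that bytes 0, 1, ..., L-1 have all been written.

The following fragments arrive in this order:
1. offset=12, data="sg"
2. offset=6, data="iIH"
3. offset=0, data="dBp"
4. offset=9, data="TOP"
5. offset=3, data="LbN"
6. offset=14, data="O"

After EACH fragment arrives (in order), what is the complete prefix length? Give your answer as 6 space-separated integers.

Answer: 0 0 3 3 14 15

Derivation:
Fragment 1: offset=12 data="sg" -> buffer=????????????sg? -> prefix_len=0
Fragment 2: offset=6 data="iIH" -> buffer=??????iIH???sg? -> prefix_len=0
Fragment 3: offset=0 data="dBp" -> buffer=dBp???iIH???sg? -> prefix_len=3
Fragment 4: offset=9 data="TOP" -> buffer=dBp???iIHTOPsg? -> prefix_len=3
Fragment 5: offset=3 data="LbN" -> buffer=dBpLbNiIHTOPsg? -> prefix_len=14
Fragment 6: offset=14 data="O" -> buffer=dBpLbNiIHTOPsgO -> prefix_len=15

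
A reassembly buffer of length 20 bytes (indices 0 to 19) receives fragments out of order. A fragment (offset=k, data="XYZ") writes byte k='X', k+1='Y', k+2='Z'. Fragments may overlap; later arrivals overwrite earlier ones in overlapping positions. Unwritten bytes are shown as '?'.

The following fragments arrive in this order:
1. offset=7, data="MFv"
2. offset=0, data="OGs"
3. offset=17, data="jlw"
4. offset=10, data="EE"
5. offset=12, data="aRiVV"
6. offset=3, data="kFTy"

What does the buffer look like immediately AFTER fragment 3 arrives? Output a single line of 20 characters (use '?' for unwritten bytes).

Fragment 1: offset=7 data="MFv" -> buffer=???????MFv??????????
Fragment 2: offset=0 data="OGs" -> buffer=OGs????MFv??????????
Fragment 3: offset=17 data="jlw" -> buffer=OGs????MFv???????jlw

Answer: OGs????MFv???????jlw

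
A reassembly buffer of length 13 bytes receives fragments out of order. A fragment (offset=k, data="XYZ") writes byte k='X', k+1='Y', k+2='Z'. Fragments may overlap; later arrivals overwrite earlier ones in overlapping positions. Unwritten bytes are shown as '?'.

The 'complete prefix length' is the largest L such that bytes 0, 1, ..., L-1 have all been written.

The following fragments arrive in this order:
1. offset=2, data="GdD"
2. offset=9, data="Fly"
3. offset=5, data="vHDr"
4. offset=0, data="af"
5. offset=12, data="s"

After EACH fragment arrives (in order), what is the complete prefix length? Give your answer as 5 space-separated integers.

Answer: 0 0 0 12 13

Derivation:
Fragment 1: offset=2 data="GdD" -> buffer=??GdD???????? -> prefix_len=0
Fragment 2: offset=9 data="Fly" -> buffer=??GdD????Fly? -> prefix_len=0
Fragment 3: offset=5 data="vHDr" -> buffer=??GdDvHDrFly? -> prefix_len=0
Fragment 4: offset=0 data="af" -> buffer=afGdDvHDrFly? -> prefix_len=12
Fragment 5: offset=12 data="s" -> buffer=afGdDvHDrFlys -> prefix_len=13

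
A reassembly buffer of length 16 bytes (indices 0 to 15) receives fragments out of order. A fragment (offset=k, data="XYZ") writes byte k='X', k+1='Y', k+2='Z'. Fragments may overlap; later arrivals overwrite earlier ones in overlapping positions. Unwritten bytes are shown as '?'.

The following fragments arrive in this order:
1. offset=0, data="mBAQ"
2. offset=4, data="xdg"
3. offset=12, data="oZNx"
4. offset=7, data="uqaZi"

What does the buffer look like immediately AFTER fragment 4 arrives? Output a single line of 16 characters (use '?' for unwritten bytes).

Answer: mBAQxdguqaZioZNx

Derivation:
Fragment 1: offset=0 data="mBAQ" -> buffer=mBAQ????????????
Fragment 2: offset=4 data="xdg" -> buffer=mBAQxdg?????????
Fragment 3: offset=12 data="oZNx" -> buffer=mBAQxdg?????oZNx
Fragment 4: offset=7 data="uqaZi" -> buffer=mBAQxdguqaZioZNx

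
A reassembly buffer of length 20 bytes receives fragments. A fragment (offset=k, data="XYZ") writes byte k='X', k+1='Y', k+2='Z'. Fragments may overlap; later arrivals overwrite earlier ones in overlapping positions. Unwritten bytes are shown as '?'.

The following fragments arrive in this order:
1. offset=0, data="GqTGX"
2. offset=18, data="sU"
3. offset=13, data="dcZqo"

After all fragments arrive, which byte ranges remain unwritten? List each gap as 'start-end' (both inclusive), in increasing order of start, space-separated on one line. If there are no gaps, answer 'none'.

Answer: 5-12

Derivation:
Fragment 1: offset=0 len=5
Fragment 2: offset=18 len=2
Fragment 3: offset=13 len=5
Gaps: 5-12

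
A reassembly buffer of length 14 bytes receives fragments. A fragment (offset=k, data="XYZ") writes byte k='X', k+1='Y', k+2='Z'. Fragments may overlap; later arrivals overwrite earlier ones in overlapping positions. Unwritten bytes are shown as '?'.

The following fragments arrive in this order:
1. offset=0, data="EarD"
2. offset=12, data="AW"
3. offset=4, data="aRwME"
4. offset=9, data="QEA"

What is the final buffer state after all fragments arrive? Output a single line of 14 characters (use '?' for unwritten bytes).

Fragment 1: offset=0 data="EarD" -> buffer=EarD??????????
Fragment 2: offset=12 data="AW" -> buffer=EarD????????AW
Fragment 3: offset=4 data="aRwME" -> buffer=EarDaRwME???AW
Fragment 4: offset=9 data="QEA" -> buffer=EarDaRwMEQEAAW

Answer: EarDaRwMEQEAAW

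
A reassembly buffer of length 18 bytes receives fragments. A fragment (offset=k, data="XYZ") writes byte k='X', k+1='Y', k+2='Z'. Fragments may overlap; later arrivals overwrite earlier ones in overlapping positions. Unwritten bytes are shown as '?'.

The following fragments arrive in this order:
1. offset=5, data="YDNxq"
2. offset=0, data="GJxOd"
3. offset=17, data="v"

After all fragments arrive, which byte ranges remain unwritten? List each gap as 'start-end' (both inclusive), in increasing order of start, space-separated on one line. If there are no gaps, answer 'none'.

Fragment 1: offset=5 len=5
Fragment 2: offset=0 len=5
Fragment 3: offset=17 len=1
Gaps: 10-16

Answer: 10-16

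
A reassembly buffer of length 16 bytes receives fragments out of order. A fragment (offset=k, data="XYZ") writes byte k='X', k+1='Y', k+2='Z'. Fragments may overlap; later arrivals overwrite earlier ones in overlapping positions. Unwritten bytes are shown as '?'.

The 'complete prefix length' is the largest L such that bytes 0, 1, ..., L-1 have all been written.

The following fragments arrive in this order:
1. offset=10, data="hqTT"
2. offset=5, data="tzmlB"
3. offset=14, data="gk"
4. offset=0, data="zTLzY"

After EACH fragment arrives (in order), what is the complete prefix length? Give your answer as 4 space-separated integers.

Fragment 1: offset=10 data="hqTT" -> buffer=??????????hqTT?? -> prefix_len=0
Fragment 2: offset=5 data="tzmlB" -> buffer=?????tzmlBhqTT?? -> prefix_len=0
Fragment 3: offset=14 data="gk" -> buffer=?????tzmlBhqTTgk -> prefix_len=0
Fragment 4: offset=0 data="zTLzY" -> buffer=zTLzYtzmlBhqTTgk -> prefix_len=16

Answer: 0 0 0 16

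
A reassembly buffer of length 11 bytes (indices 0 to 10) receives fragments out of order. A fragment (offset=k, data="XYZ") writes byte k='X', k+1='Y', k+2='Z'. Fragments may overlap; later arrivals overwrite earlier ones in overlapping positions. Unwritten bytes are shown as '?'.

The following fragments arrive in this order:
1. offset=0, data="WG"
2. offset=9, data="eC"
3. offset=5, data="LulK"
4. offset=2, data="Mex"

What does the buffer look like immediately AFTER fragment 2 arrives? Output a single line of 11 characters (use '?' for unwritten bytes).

Fragment 1: offset=0 data="WG" -> buffer=WG?????????
Fragment 2: offset=9 data="eC" -> buffer=WG???????eC

Answer: WG???????eC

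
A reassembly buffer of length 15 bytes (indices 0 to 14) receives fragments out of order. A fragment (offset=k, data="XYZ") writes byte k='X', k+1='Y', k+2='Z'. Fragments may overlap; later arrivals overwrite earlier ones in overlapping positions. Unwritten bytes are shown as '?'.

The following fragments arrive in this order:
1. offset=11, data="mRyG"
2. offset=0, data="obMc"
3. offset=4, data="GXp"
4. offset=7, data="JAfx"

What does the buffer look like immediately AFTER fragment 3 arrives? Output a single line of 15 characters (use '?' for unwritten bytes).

Fragment 1: offset=11 data="mRyG" -> buffer=???????????mRyG
Fragment 2: offset=0 data="obMc" -> buffer=obMc???????mRyG
Fragment 3: offset=4 data="GXp" -> buffer=obMcGXp????mRyG

Answer: obMcGXp????mRyG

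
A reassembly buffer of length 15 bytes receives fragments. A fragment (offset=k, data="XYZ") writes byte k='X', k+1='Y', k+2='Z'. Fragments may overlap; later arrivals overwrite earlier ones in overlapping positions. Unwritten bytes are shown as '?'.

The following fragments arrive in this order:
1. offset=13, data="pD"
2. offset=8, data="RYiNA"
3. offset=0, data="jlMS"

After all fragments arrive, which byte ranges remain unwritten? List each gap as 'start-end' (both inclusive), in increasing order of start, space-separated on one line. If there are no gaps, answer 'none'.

Answer: 4-7

Derivation:
Fragment 1: offset=13 len=2
Fragment 2: offset=8 len=5
Fragment 3: offset=0 len=4
Gaps: 4-7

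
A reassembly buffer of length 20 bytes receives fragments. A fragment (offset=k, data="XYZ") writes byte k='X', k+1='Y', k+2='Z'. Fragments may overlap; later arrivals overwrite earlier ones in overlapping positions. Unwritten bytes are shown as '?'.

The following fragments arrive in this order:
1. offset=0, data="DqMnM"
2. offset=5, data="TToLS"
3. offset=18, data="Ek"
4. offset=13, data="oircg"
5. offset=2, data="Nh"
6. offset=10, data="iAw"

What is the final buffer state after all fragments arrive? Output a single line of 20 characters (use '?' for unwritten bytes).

Answer: DqNhMTToLSiAwoircgEk

Derivation:
Fragment 1: offset=0 data="DqMnM" -> buffer=DqMnM???????????????
Fragment 2: offset=5 data="TToLS" -> buffer=DqMnMTToLS??????????
Fragment 3: offset=18 data="Ek" -> buffer=DqMnMTToLS????????Ek
Fragment 4: offset=13 data="oircg" -> buffer=DqMnMTToLS???oircgEk
Fragment 5: offset=2 data="Nh" -> buffer=DqNhMTToLS???oircgEk
Fragment 6: offset=10 data="iAw" -> buffer=DqNhMTToLSiAwoircgEk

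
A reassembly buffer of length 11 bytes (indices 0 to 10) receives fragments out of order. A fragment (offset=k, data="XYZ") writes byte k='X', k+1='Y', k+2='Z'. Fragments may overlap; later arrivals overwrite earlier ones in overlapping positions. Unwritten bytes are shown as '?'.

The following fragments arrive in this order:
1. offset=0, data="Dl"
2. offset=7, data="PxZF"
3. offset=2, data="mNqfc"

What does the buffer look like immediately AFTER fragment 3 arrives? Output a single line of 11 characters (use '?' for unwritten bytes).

Fragment 1: offset=0 data="Dl" -> buffer=Dl?????????
Fragment 2: offset=7 data="PxZF" -> buffer=Dl?????PxZF
Fragment 3: offset=2 data="mNqfc" -> buffer=DlmNqfcPxZF

Answer: DlmNqfcPxZF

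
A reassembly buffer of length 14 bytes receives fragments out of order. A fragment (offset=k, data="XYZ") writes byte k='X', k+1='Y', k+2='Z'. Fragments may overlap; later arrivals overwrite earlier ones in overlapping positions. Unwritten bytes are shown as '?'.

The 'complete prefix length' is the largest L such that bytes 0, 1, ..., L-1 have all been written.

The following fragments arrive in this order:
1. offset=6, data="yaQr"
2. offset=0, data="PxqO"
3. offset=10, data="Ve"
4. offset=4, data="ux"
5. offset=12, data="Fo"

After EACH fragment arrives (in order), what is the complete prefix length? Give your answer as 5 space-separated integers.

Answer: 0 4 4 12 14

Derivation:
Fragment 1: offset=6 data="yaQr" -> buffer=??????yaQr???? -> prefix_len=0
Fragment 2: offset=0 data="PxqO" -> buffer=PxqO??yaQr???? -> prefix_len=4
Fragment 3: offset=10 data="Ve" -> buffer=PxqO??yaQrVe?? -> prefix_len=4
Fragment 4: offset=4 data="ux" -> buffer=PxqOuxyaQrVe?? -> prefix_len=12
Fragment 5: offset=12 data="Fo" -> buffer=PxqOuxyaQrVeFo -> prefix_len=14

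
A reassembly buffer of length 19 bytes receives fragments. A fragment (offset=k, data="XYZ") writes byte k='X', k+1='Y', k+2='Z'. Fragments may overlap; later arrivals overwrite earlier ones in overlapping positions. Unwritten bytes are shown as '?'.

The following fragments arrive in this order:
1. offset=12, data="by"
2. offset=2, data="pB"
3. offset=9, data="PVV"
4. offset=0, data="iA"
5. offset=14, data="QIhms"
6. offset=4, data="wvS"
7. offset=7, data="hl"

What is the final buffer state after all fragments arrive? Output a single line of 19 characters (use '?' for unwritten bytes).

Fragment 1: offset=12 data="by" -> buffer=????????????by?????
Fragment 2: offset=2 data="pB" -> buffer=??pB????????by?????
Fragment 3: offset=9 data="PVV" -> buffer=??pB?????PVVby?????
Fragment 4: offset=0 data="iA" -> buffer=iApB?????PVVby?????
Fragment 5: offset=14 data="QIhms" -> buffer=iApB?????PVVbyQIhms
Fragment 6: offset=4 data="wvS" -> buffer=iApBwvS??PVVbyQIhms
Fragment 7: offset=7 data="hl" -> buffer=iApBwvShlPVVbyQIhms

Answer: iApBwvShlPVVbyQIhms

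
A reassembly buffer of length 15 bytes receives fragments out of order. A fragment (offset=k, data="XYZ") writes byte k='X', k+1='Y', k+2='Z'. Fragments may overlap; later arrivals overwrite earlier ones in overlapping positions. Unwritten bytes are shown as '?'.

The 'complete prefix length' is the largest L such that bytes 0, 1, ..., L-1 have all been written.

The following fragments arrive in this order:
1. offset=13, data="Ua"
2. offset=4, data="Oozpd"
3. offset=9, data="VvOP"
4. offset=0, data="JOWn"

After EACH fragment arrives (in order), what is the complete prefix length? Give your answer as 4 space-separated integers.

Fragment 1: offset=13 data="Ua" -> buffer=?????????????Ua -> prefix_len=0
Fragment 2: offset=4 data="Oozpd" -> buffer=????Oozpd????Ua -> prefix_len=0
Fragment 3: offset=9 data="VvOP" -> buffer=????OozpdVvOPUa -> prefix_len=0
Fragment 4: offset=0 data="JOWn" -> buffer=JOWnOozpdVvOPUa -> prefix_len=15

Answer: 0 0 0 15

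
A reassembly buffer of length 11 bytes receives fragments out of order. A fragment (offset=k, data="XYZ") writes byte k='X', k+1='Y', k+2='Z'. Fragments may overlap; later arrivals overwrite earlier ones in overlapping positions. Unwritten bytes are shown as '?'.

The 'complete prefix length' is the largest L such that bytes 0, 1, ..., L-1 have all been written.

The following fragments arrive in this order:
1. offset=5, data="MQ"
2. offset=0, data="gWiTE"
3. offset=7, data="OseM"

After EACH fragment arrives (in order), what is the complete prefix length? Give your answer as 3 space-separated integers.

Fragment 1: offset=5 data="MQ" -> buffer=?????MQ???? -> prefix_len=0
Fragment 2: offset=0 data="gWiTE" -> buffer=gWiTEMQ???? -> prefix_len=7
Fragment 3: offset=7 data="OseM" -> buffer=gWiTEMQOseM -> prefix_len=11

Answer: 0 7 11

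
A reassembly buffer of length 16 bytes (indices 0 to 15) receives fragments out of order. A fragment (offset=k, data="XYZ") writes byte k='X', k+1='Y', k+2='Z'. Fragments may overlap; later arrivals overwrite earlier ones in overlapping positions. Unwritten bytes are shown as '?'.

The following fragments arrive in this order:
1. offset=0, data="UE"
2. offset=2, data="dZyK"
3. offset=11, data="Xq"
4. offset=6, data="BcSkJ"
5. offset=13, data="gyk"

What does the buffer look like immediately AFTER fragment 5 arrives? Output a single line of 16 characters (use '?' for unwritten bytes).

Answer: UEdZyKBcSkJXqgyk

Derivation:
Fragment 1: offset=0 data="UE" -> buffer=UE??????????????
Fragment 2: offset=2 data="dZyK" -> buffer=UEdZyK??????????
Fragment 3: offset=11 data="Xq" -> buffer=UEdZyK?????Xq???
Fragment 4: offset=6 data="BcSkJ" -> buffer=UEdZyKBcSkJXq???
Fragment 5: offset=13 data="gyk" -> buffer=UEdZyKBcSkJXqgyk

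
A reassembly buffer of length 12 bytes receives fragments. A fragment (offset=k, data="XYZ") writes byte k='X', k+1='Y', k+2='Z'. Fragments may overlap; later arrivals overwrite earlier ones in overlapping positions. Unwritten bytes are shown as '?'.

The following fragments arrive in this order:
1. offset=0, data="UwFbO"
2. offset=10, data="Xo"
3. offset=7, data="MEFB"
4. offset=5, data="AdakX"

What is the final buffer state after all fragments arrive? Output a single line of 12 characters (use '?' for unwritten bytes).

Fragment 1: offset=0 data="UwFbO" -> buffer=UwFbO???????
Fragment 2: offset=10 data="Xo" -> buffer=UwFbO?????Xo
Fragment 3: offset=7 data="MEFB" -> buffer=UwFbO??MEFBo
Fragment 4: offset=5 data="AdakX" -> buffer=UwFbOAdakXBo

Answer: UwFbOAdakXBo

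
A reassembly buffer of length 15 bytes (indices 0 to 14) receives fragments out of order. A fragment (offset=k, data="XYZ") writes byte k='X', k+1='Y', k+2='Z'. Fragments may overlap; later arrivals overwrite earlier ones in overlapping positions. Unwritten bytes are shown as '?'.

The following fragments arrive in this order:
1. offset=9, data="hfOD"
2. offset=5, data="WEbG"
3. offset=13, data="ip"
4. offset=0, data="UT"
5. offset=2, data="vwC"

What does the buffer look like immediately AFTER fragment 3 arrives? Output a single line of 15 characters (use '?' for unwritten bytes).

Fragment 1: offset=9 data="hfOD" -> buffer=?????????hfOD??
Fragment 2: offset=5 data="WEbG" -> buffer=?????WEbGhfOD??
Fragment 3: offset=13 data="ip" -> buffer=?????WEbGhfODip

Answer: ?????WEbGhfODip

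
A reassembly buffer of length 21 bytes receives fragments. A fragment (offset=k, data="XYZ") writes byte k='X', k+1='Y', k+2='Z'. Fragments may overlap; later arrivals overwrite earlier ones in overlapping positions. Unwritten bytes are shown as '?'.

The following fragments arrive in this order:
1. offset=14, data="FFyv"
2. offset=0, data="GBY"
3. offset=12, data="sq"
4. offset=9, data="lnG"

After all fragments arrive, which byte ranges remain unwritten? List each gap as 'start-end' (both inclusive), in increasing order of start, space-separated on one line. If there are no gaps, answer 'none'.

Fragment 1: offset=14 len=4
Fragment 2: offset=0 len=3
Fragment 3: offset=12 len=2
Fragment 4: offset=9 len=3
Gaps: 3-8 18-20

Answer: 3-8 18-20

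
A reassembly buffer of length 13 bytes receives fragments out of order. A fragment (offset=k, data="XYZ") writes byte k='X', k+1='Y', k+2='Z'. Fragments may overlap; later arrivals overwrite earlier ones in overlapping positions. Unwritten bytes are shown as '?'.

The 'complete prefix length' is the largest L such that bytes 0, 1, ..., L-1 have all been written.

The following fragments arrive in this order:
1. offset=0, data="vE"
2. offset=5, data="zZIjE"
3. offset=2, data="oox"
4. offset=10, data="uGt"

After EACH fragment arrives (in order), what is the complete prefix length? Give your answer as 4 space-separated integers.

Fragment 1: offset=0 data="vE" -> buffer=vE??????????? -> prefix_len=2
Fragment 2: offset=5 data="zZIjE" -> buffer=vE???zZIjE??? -> prefix_len=2
Fragment 3: offset=2 data="oox" -> buffer=vEooxzZIjE??? -> prefix_len=10
Fragment 4: offset=10 data="uGt" -> buffer=vEooxzZIjEuGt -> prefix_len=13

Answer: 2 2 10 13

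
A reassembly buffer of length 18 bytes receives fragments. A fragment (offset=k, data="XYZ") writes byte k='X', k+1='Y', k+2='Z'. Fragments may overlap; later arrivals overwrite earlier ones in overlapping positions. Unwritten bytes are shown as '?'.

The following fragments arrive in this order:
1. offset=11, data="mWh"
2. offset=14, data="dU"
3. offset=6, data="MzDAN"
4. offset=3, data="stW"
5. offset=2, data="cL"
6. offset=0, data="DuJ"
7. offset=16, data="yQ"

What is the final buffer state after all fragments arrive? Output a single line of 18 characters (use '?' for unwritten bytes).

Answer: DuJLtWMzDANmWhdUyQ

Derivation:
Fragment 1: offset=11 data="mWh" -> buffer=???????????mWh????
Fragment 2: offset=14 data="dU" -> buffer=???????????mWhdU??
Fragment 3: offset=6 data="MzDAN" -> buffer=??????MzDANmWhdU??
Fragment 4: offset=3 data="stW" -> buffer=???stWMzDANmWhdU??
Fragment 5: offset=2 data="cL" -> buffer=??cLtWMzDANmWhdU??
Fragment 6: offset=0 data="DuJ" -> buffer=DuJLtWMzDANmWhdU??
Fragment 7: offset=16 data="yQ" -> buffer=DuJLtWMzDANmWhdUyQ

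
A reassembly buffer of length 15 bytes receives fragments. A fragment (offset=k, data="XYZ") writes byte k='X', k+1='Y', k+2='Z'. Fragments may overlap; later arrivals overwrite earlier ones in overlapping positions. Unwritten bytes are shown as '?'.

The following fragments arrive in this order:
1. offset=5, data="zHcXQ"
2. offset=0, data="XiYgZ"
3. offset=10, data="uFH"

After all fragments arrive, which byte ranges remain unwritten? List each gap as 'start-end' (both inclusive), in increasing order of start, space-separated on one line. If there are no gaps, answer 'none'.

Fragment 1: offset=5 len=5
Fragment 2: offset=0 len=5
Fragment 3: offset=10 len=3
Gaps: 13-14

Answer: 13-14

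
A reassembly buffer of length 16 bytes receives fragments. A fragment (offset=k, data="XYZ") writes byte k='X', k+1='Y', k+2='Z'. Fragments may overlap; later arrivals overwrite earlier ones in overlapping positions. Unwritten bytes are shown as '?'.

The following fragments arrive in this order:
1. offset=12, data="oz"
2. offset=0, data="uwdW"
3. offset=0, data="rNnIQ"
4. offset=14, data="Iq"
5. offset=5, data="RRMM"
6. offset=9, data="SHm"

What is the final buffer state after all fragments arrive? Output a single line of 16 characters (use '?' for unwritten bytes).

Answer: rNnIQRRMMSHmozIq

Derivation:
Fragment 1: offset=12 data="oz" -> buffer=????????????oz??
Fragment 2: offset=0 data="uwdW" -> buffer=uwdW????????oz??
Fragment 3: offset=0 data="rNnIQ" -> buffer=rNnIQ???????oz??
Fragment 4: offset=14 data="Iq" -> buffer=rNnIQ???????ozIq
Fragment 5: offset=5 data="RRMM" -> buffer=rNnIQRRMM???ozIq
Fragment 6: offset=9 data="SHm" -> buffer=rNnIQRRMMSHmozIq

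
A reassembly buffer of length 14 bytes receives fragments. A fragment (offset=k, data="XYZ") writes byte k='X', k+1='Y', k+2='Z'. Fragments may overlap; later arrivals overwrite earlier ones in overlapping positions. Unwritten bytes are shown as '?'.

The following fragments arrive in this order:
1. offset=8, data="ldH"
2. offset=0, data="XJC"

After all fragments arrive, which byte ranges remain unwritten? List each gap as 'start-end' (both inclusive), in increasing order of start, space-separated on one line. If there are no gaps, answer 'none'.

Answer: 3-7 11-13

Derivation:
Fragment 1: offset=8 len=3
Fragment 2: offset=0 len=3
Gaps: 3-7 11-13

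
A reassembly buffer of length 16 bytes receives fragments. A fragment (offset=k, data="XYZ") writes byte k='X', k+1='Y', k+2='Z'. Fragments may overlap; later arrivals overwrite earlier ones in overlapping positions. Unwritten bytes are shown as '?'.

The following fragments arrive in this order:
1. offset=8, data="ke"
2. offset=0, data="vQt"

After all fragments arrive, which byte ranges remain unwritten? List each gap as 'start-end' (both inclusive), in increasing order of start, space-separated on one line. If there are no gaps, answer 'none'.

Answer: 3-7 10-15

Derivation:
Fragment 1: offset=8 len=2
Fragment 2: offset=0 len=3
Gaps: 3-7 10-15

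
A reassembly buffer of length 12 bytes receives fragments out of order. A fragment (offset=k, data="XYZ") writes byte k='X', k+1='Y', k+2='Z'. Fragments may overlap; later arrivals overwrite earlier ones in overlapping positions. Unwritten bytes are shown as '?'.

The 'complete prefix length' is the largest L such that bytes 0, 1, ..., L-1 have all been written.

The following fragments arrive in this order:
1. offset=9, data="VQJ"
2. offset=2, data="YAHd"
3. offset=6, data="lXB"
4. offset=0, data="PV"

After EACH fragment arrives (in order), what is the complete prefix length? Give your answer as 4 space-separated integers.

Answer: 0 0 0 12

Derivation:
Fragment 1: offset=9 data="VQJ" -> buffer=?????????VQJ -> prefix_len=0
Fragment 2: offset=2 data="YAHd" -> buffer=??YAHd???VQJ -> prefix_len=0
Fragment 3: offset=6 data="lXB" -> buffer=??YAHdlXBVQJ -> prefix_len=0
Fragment 4: offset=0 data="PV" -> buffer=PVYAHdlXBVQJ -> prefix_len=12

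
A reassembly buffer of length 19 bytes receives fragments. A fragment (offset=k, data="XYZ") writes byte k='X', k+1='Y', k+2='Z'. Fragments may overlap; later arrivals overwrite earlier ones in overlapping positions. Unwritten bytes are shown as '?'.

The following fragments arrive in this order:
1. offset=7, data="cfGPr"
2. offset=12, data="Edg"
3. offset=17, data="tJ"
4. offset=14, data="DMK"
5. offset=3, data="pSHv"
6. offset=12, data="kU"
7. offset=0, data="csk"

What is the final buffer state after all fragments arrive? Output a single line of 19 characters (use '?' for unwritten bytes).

Answer: cskpSHvcfGPrkUDMKtJ

Derivation:
Fragment 1: offset=7 data="cfGPr" -> buffer=???????cfGPr???????
Fragment 2: offset=12 data="Edg" -> buffer=???????cfGPrEdg????
Fragment 3: offset=17 data="tJ" -> buffer=???????cfGPrEdg??tJ
Fragment 4: offset=14 data="DMK" -> buffer=???????cfGPrEdDMKtJ
Fragment 5: offset=3 data="pSHv" -> buffer=???pSHvcfGPrEdDMKtJ
Fragment 6: offset=12 data="kU" -> buffer=???pSHvcfGPrkUDMKtJ
Fragment 7: offset=0 data="csk" -> buffer=cskpSHvcfGPrkUDMKtJ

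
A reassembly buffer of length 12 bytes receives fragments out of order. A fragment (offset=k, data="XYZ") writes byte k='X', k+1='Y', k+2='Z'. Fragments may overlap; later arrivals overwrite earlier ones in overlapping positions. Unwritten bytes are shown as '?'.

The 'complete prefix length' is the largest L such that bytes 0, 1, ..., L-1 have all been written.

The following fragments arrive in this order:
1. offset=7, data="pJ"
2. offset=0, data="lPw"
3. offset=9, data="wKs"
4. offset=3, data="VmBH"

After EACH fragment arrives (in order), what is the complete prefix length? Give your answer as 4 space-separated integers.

Fragment 1: offset=7 data="pJ" -> buffer=???????pJ??? -> prefix_len=0
Fragment 2: offset=0 data="lPw" -> buffer=lPw????pJ??? -> prefix_len=3
Fragment 3: offset=9 data="wKs" -> buffer=lPw????pJwKs -> prefix_len=3
Fragment 4: offset=3 data="VmBH" -> buffer=lPwVmBHpJwKs -> prefix_len=12

Answer: 0 3 3 12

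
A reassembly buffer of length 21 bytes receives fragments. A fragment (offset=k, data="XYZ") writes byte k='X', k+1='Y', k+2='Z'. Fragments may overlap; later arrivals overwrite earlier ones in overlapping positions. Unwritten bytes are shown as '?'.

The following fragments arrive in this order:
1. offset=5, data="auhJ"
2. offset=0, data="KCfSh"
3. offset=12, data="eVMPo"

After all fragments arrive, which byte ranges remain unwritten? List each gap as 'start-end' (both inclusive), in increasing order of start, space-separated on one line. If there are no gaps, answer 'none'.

Fragment 1: offset=5 len=4
Fragment 2: offset=0 len=5
Fragment 3: offset=12 len=5
Gaps: 9-11 17-20

Answer: 9-11 17-20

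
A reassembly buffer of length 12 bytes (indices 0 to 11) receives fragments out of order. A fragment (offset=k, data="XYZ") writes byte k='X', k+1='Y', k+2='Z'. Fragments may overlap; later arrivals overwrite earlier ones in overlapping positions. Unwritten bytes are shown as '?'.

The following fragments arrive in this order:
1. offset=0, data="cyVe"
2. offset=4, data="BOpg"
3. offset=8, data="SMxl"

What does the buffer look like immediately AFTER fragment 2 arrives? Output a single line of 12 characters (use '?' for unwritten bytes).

Answer: cyVeBOpg????

Derivation:
Fragment 1: offset=0 data="cyVe" -> buffer=cyVe????????
Fragment 2: offset=4 data="BOpg" -> buffer=cyVeBOpg????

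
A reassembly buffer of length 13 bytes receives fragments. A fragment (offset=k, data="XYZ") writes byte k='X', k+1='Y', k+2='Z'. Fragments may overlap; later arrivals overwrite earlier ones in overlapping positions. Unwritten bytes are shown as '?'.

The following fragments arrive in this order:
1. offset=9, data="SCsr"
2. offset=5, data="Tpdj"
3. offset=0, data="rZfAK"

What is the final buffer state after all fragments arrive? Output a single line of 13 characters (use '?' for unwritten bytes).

Fragment 1: offset=9 data="SCsr" -> buffer=?????????SCsr
Fragment 2: offset=5 data="Tpdj" -> buffer=?????TpdjSCsr
Fragment 3: offset=0 data="rZfAK" -> buffer=rZfAKTpdjSCsr

Answer: rZfAKTpdjSCsr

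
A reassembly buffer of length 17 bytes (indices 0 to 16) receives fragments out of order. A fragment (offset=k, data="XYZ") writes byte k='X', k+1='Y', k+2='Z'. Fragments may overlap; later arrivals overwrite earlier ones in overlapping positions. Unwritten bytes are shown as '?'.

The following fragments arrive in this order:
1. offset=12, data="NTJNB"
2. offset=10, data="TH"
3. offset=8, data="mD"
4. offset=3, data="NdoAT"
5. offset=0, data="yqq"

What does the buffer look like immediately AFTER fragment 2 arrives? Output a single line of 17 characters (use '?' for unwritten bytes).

Fragment 1: offset=12 data="NTJNB" -> buffer=????????????NTJNB
Fragment 2: offset=10 data="TH" -> buffer=??????????THNTJNB

Answer: ??????????THNTJNB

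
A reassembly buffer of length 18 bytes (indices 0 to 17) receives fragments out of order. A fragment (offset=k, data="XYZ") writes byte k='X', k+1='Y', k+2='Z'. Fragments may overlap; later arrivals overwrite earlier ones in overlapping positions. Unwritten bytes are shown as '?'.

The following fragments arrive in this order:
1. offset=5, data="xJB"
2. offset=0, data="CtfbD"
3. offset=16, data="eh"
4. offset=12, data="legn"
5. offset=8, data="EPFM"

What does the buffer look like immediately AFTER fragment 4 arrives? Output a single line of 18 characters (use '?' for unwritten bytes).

Answer: CtfbDxJB????legneh

Derivation:
Fragment 1: offset=5 data="xJB" -> buffer=?????xJB??????????
Fragment 2: offset=0 data="CtfbD" -> buffer=CtfbDxJB??????????
Fragment 3: offset=16 data="eh" -> buffer=CtfbDxJB????????eh
Fragment 4: offset=12 data="legn" -> buffer=CtfbDxJB????legneh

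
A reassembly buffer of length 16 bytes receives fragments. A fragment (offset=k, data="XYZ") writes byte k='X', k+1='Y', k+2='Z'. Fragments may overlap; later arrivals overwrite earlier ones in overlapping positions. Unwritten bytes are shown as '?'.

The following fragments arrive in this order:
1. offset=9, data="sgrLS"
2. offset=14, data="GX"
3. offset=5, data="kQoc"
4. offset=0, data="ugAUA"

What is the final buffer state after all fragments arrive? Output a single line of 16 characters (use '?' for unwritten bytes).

Fragment 1: offset=9 data="sgrLS" -> buffer=?????????sgrLS??
Fragment 2: offset=14 data="GX" -> buffer=?????????sgrLSGX
Fragment 3: offset=5 data="kQoc" -> buffer=?????kQocsgrLSGX
Fragment 4: offset=0 data="ugAUA" -> buffer=ugAUAkQocsgrLSGX

Answer: ugAUAkQocsgrLSGX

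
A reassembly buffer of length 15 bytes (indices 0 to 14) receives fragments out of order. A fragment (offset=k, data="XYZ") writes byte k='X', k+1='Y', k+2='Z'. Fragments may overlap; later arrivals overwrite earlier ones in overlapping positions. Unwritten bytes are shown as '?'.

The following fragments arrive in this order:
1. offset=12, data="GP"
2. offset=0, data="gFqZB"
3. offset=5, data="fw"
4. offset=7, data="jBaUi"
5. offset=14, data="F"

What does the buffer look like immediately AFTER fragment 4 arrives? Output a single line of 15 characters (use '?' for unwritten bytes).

Answer: gFqZBfwjBaUiGP?

Derivation:
Fragment 1: offset=12 data="GP" -> buffer=????????????GP?
Fragment 2: offset=0 data="gFqZB" -> buffer=gFqZB???????GP?
Fragment 3: offset=5 data="fw" -> buffer=gFqZBfw?????GP?
Fragment 4: offset=7 data="jBaUi" -> buffer=gFqZBfwjBaUiGP?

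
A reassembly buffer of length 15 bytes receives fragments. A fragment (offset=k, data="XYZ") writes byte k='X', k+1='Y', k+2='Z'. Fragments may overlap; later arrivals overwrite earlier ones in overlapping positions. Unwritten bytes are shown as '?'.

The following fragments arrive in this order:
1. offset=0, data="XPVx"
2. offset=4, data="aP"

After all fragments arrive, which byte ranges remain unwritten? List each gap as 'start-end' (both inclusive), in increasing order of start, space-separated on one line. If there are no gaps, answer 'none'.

Fragment 1: offset=0 len=4
Fragment 2: offset=4 len=2
Gaps: 6-14

Answer: 6-14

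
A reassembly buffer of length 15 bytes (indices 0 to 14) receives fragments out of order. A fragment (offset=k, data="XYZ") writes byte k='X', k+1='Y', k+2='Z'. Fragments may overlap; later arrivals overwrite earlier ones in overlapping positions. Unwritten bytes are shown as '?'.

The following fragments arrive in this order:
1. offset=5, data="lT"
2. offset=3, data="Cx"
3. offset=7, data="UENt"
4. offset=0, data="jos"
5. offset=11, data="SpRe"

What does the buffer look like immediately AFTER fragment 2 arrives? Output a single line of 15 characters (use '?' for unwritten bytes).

Fragment 1: offset=5 data="lT" -> buffer=?????lT????????
Fragment 2: offset=3 data="Cx" -> buffer=???CxlT????????

Answer: ???CxlT????????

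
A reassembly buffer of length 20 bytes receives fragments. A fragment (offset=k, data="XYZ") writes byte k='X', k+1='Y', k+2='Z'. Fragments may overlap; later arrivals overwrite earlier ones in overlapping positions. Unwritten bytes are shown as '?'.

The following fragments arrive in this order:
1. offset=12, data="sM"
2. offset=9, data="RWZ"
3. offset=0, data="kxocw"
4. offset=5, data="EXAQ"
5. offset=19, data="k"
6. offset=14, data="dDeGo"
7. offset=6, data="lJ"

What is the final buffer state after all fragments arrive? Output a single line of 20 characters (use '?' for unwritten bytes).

Answer: kxocwElJQRWZsMdDeGok

Derivation:
Fragment 1: offset=12 data="sM" -> buffer=????????????sM??????
Fragment 2: offset=9 data="RWZ" -> buffer=?????????RWZsM??????
Fragment 3: offset=0 data="kxocw" -> buffer=kxocw????RWZsM??????
Fragment 4: offset=5 data="EXAQ" -> buffer=kxocwEXAQRWZsM??????
Fragment 5: offset=19 data="k" -> buffer=kxocwEXAQRWZsM?????k
Fragment 6: offset=14 data="dDeGo" -> buffer=kxocwEXAQRWZsMdDeGok
Fragment 7: offset=6 data="lJ" -> buffer=kxocwElJQRWZsMdDeGok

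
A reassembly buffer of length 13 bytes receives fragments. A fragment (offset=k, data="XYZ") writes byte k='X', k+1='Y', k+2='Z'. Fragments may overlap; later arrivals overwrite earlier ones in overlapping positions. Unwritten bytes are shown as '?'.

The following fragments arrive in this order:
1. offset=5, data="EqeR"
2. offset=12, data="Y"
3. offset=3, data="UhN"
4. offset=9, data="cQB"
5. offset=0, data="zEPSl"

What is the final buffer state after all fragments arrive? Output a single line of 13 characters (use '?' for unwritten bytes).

Answer: zEPSlNqeRcQBY

Derivation:
Fragment 1: offset=5 data="EqeR" -> buffer=?????EqeR????
Fragment 2: offset=12 data="Y" -> buffer=?????EqeR???Y
Fragment 3: offset=3 data="UhN" -> buffer=???UhNqeR???Y
Fragment 4: offset=9 data="cQB" -> buffer=???UhNqeRcQBY
Fragment 5: offset=0 data="zEPSl" -> buffer=zEPSlNqeRcQBY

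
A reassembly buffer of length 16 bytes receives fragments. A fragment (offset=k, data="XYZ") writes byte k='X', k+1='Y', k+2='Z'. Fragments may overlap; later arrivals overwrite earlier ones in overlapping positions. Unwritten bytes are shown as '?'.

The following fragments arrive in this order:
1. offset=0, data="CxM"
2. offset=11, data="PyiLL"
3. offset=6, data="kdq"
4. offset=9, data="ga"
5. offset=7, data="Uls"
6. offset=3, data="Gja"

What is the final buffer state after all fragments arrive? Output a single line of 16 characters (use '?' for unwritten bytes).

Answer: CxMGjakUlsaPyiLL

Derivation:
Fragment 1: offset=0 data="CxM" -> buffer=CxM?????????????
Fragment 2: offset=11 data="PyiLL" -> buffer=CxM????????PyiLL
Fragment 3: offset=6 data="kdq" -> buffer=CxM???kdq??PyiLL
Fragment 4: offset=9 data="ga" -> buffer=CxM???kdqgaPyiLL
Fragment 5: offset=7 data="Uls" -> buffer=CxM???kUlsaPyiLL
Fragment 6: offset=3 data="Gja" -> buffer=CxMGjakUlsaPyiLL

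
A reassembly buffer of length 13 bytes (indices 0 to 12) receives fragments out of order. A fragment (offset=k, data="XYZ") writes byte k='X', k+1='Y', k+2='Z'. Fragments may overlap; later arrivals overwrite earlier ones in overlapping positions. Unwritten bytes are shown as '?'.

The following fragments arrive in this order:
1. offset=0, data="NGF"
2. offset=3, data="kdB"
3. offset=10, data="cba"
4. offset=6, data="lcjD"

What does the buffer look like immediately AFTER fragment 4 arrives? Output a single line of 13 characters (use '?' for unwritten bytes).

Fragment 1: offset=0 data="NGF" -> buffer=NGF??????????
Fragment 2: offset=3 data="kdB" -> buffer=NGFkdB???????
Fragment 3: offset=10 data="cba" -> buffer=NGFkdB????cba
Fragment 4: offset=6 data="lcjD" -> buffer=NGFkdBlcjDcba

Answer: NGFkdBlcjDcba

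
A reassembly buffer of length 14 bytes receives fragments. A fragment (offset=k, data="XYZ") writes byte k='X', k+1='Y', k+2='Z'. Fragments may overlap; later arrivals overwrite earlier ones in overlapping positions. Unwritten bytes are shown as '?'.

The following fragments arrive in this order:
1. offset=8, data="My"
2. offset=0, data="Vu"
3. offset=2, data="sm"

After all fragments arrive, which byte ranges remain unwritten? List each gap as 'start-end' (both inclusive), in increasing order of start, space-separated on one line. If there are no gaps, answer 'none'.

Answer: 4-7 10-13

Derivation:
Fragment 1: offset=8 len=2
Fragment 2: offset=0 len=2
Fragment 3: offset=2 len=2
Gaps: 4-7 10-13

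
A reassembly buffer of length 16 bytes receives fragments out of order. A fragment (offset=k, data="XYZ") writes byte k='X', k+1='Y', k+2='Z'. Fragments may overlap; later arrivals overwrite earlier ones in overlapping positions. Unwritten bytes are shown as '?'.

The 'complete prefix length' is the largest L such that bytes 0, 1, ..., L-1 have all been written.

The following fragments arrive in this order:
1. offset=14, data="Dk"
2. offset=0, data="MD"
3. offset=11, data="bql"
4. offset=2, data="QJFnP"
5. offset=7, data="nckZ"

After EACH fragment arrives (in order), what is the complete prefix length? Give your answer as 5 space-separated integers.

Answer: 0 2 2 7 16

Derivation:
Fragment 1: offset=14 data="Dk" -> buffer=??????????????Dk -> prefix_len=0
Fragment 2: offset=0 data="MD" -> buffer=MD????????????Dk -> prefix_len=2
Fragment 3: offset=11 data="bql" -> buffer=MD?????????bqlDk -> prefix_len=2
Fragment 4: offset=2 data="QJFnP" -> buffer=MDQJFnP????bqlDk -> prefix_len=7
Fragment 5: offset=7 data="nckZ" -> buffer=MDQJFnPnckZbqlDk -> prefix_len=16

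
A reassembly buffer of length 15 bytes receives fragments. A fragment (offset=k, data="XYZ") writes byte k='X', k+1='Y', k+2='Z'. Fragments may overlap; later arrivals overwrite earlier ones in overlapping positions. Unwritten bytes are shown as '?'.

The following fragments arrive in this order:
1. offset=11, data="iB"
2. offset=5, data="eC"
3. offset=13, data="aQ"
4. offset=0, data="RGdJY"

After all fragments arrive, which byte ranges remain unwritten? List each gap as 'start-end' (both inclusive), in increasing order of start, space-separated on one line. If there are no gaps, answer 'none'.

Fragment 1: offset=11 len=2
Fragment 2: offset=5 len=2
Fragment 3: offset=13 len=2
Fragment 4: offset=0 len=5
Gaps: 7-10

Answer: 7-10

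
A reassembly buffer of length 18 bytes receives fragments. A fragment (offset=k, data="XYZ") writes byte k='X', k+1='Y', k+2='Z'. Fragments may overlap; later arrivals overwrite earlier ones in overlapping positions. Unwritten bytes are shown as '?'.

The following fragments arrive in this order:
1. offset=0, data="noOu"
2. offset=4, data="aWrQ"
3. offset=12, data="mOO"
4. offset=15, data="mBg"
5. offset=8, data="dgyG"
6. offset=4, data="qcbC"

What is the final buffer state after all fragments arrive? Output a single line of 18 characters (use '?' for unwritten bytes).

Fragment 1: offset=0 data="noOu" -> buffer=noOu??????????????
Fragment 2: offset=4 data="aWrQ" -> buffer=noOuaWrQ??????????
Fragment 3: offset=12 data="mOO" -> buffer=noOuaWrQ????mOO???
Fragment 4: offset=15 data="mBg" -> buffer=noOuaWrQ????mOOmBg
Fragment 5: offset=8 data="dgyG" -> buffer=noOuaWrQdgyGmOOmBg
Fragment 6: offset=4 data="qcbC" -> buffer=noOuqcbCdgyGmOOmBg

Answer: noOuqcbCdgyGmOOmBg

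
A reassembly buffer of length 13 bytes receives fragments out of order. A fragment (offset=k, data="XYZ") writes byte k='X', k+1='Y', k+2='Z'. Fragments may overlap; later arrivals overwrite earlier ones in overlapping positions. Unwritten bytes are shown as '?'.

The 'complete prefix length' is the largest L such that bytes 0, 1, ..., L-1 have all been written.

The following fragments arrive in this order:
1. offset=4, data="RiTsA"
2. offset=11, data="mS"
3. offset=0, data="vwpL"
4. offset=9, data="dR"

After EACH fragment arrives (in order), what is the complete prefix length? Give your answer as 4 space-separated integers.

Fragment 1: offset=4 data="RiTsA" -> buffer=????RiTsA???? -> prefix_len=0
Fragment 2: offset=11 data="mS" -> buffer=????RiTsA??mS -> prefix_len=0
Fragment 3: offset=0 data="vwpL" -> buffer=vwpLRiTsA??mS -> prefix_len=9
Fragment 4: offset=9 data="dR" -> buffer=vwpLRiTsAdRmS -> prefix_len=13

Answer: 0 0 9 13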